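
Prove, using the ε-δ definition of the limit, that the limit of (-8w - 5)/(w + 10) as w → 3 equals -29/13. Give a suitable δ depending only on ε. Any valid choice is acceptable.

Fix ε > 0. We want δ > 0 with 0 < |w − 3| < δ ⇒ |(-8w - 5)/(w + 10) + 29/13| < ε.
Combining over a common denominator, (-8w - 5)/(w + 10) + 29/13 = [(-8w - 5)·13 − (-29)·(w + 10)] / [13·(w + 10)] = -75(w − 3) / (13(w + 10)).
So |(-8w - 5)/(w + 10) + 29/13| = 75|w − 3| / (13·|w + 10|).
Restrict δ ≤ 13/2. Then |w − 3| < 13/2 gives |w + 10| = |(w − 3) + 13| ≥ 13 − 13/2 = 13/2.
Hence |(-8w - 5)/(w + 10) + 29/13| < 75|w − 3|/(13·(13/2)) = (150/169)|w − 3|, which is < ε once |w − 3| < (169/150)ε.
Take δ = min(13/2, (169/150)ε). Then 0 < |w − 3| < δ forces both bounds, so |(-8w - 5)/(w + 10) + 29/13| < ε.

δ = min(13/2, (169/150)ε)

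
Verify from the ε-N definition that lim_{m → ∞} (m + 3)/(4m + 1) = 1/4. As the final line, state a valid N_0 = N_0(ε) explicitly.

Suppose ε > 0. For m ≥ 1, |(m + 3)/(4m + 1) − (1/4)| = |11|/(4(4m + 1)) = 11/(4(4m + 1)).
Since 4m + 1 ≥ 4m for m ≥ 1, this is ≤ 11/(4·4m) = (11/16)/m.
So |(m + 3)/(4m + 1) − (1/4)| < ε whenever m > (11/16)/ε.
Take N_0 = (11/16)/ε. If m > N_0 then |(m + 3)/(4m + 1) − (1/4)| ≤ (11/16)/m < ε.

N_0 = (11/16)/ε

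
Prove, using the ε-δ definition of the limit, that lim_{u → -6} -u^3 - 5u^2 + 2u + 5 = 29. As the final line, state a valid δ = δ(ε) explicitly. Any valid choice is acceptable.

δ = min(1, ε/60)

Fix ε > 0. We want δ > 0 such that 0 < |u + 6| < δ implies |(-u^3 - 5u^2 + 2u + 5) − 29| < ε.
(-u^3 - 5u^2 + 2u + 5) − 29 = -u^3 - 5u^2 + 2u - 24 = (u + 6)(-u^2 + u - 4).
So |(-u^3 - 5u^2 + 2u + 5) − 29| = |u + 6|·|-u^2 + u - 4|.
Require δ ≤ 1. Then |u + 6| < 1 gives |u| < 7, and by the triangle inequality |-u^2 + u - 4| ≤ 7^2 + 7 + 4 = 60.
Hence |(-u^3 - 5u^2 + 2u + 5) − 29| ≤ 60|u + 6| < ε provided |u + 6| < ε/60.
Take δ = min(1, ε/60). Then 0 < |u + 6| < δ gives both |u + 6| < 1 and |u + 6| < ε/60, so |(-u^3 - 5u^2 + 2u + 5) − 29| < ε.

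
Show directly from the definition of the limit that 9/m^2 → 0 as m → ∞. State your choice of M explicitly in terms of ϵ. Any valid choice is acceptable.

Let ϵ > 0. For m ≥ 1, |9/m^2 − 0| = 9/m^2.
9/m^2 < ϵ ⇔ m^2 > 9/ϵ ⇔ m > (9/ϵ)^{1/2}.
Take M = (9/ϵ)^{1/2}. Then m > M implies 9/m^2 < ϵ.

M = (9/ϵ)^{1/2}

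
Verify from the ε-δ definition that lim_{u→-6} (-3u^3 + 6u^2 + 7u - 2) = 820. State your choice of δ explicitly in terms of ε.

δ = min(1, ε/452)

Let ε > 0 be given. We want δ > 0 such that 0 < |u + 6| < δ implies |(-3u^3 + 6u^2 + 7u - 2) − 820| < ε.
(-3u^3 + 6u^2 + 7u - 2) − 820 = -3u^3 + 6u^2 + 7u - 822 = (u + 6)(-3u^2 + 24u - 137).
So |(-3u^3 + 6u^2 + 7u - 2) − 820| = |u + 6|·|-3u^2 + 24u - 137|.
Assume first that |u + 6| < 1, so |u| < 7. Then |-3u^2 + 24u - 137| ≤ 3·7^2 + 24·7 + 137 = 452.
Hence |(-3u^3 + 6u^2 + 7u - 2) − 820| ≤ 452|u + 6| < ε provided |u + 6| < ε/452.
Take δ = min(1, ε/452). Then 0 < |u + 6| < δ gives both |u + 6| < 1 and |u + 6| < ε/452, so |(-3u^3 + 6u^2 + 7u - 2) − 820| < ε.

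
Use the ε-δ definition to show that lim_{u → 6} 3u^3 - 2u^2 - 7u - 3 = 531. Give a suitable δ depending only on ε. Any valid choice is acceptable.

δ = min(1, ε/348)

Let ε > 0. We want δ > 0 such that 0 < |u − 6| < δ implies |(3u^3 - 2u^2 - 7u - 3) − 531| < ε.
(3u^3 - 2u^2 - 7u - 3) − 531 = 3u^3 - 2u^2 - 7u - 534 = (u − 6)(3u^2 + 16u + 89).
So |(3u^3 - 2u^2 - 7u - 3) − 531| = |u − 6|·|3u^2 + 16u + 89|.
Require δ ≤ 1. Then |u − 6| < 1 gives |u| < 7, and by the triangle inequality |3u^2 + 16u + 89| ≤ 3·7^2 + 16·7 + 89 = 348.
Hence |(3u^3 - 2u^2 - 7u - 3) − 531| ≤ 348|u − 6| < ε provided |u − 6| < ε/348.
Take δ = min(1, ε/348). Then 0 < |u − 6| < δ gives both |u − 6| < 1 and |u − 6| < ε/348, so |(3u^3 - 2u^2 - 7u - 3) − 531| < ε.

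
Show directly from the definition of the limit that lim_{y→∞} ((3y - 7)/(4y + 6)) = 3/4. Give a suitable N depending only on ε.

N = (23/8)/ε

Suppose ε > 0. We seek N > 0 such that y > N implies |(3y - 7)/(4y + 6) − (3/4)| < ε.
(3y - 7)/(4y + 6) − (3/4) = (4(3y - 7) − 3(4y + 6)) / (4(4y + 6)) = -46/(4(4y + 6)).
For y > 0 we have 4y + 6 > 4y, so |(3y - 7)/(4y + 6) − (3/4)| = 46/(4(4y + 6)) < 46/(4·4y) = (23/8)/y.
Thus |(3y - 7)/(4y + 6) − (3/4)| < ε whenever y > (23/8)/ε.
Take N = (23/8)/ε. If y > N then |(3y - 7)/(4y + 6) − (3/4)| < (23/8)/y < ε.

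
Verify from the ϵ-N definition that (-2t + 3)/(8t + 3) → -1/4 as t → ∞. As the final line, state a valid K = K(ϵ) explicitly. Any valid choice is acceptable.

K = (15/32)/ϵ

Suppose ϵ > 0. We seek K > 0 such that t > K implies |(-2t + 3)/(8t + 3) + 1/4| < ϵ.
(-2t + 3)/(8t + 3) + 1/4 = (8(-2t + 3) − (-2)(8t + 3)) / (8(8t + 3)) = 30/(8(8t + 3)).
For t > 0 we have 8t + 3 > 8t, so |(-2t + 3)/(8t + 3) + 1/4| = 30/(8(8t + 3)) < 30/(8·8t) = (15/32)/t.
Thus |(-2t + 3)/(8t + 3) + 1/4| < ϵ whenever t > (15/32)/ϵ.
Take K = (15/32)/ϵ. If t > K then |(-2t + 3)/(8t + 3) + 1/4| < (15/32)/t < ϵ.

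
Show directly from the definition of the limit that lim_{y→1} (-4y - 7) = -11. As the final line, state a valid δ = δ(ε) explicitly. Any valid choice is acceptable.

δ = ε/4

Fix ε > 0. We need δ > 0 so that 0 < |y − 1| < δ implies |(-4y - 7) + 11| < ε.
|(-4y - 7) + 11| = |-4y + 4| = 4|y − 1|.
Thus it suffices that |y − 1| < ε/4.
Choosing δ = ε/4 gives |(-4y - 7) + 11| = 4|y − 1| < ε whenever |y − 1| < δ.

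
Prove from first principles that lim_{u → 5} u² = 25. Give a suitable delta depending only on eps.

Let eps > 0 be given. We seek delta > 0 with 0 < |u − 5| < delta ⇒ |u² − 25| < eps.
Factor: u² − 25 = (u − 5)(u + 5), so |u² − 25| = |u − 5|·|u + 5|.
Restrict delta ≤ 1. Then |u − 5| < 1 gives |u| < 6, so by the triangle inequality |u + 5| ≤ 6 + 5 = 11.
Hence |u² − 25| ≤ 11|u − 5|, which is < eps once |u − 5| < eps/11.
Take delta = min(1, eps/11). If 0 < |u − 5| < delta then both bounds hold and |u² − 25| ≤ 11|u − 5| < 11·(eps/11) = eps.

delta = min(1, eps/11)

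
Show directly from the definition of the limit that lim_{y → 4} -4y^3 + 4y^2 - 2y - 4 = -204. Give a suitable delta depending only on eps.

Let eps > 0. We want delta > 0 such that 0 < |y − 4| < delta implies |(-4y^3 + 4y^2 - 2y - 4) + 204| < eps.
(-4y^3 + 4y^2 - 2y - 4) + 204 = -4y^3 + 4y^2 - 2y + 200 = (y − 4)(-4y^2 - 12y - 50).
So |(-4y^3 + 4y^2 - 2y - 4) + 204| = |y − 4|·|-4y^2 - 12y - 50|.
Require delta ≤ 2. Then |y − 4| < 2 gives |y| < 6, and by the triangle inequality |-4y^2 - 12y - 50| ≤ 4·6^2 + 12·6 + 50 = 266.
Hence |(-4y^3 + 4y^2 - 2y - 4) + 204| ≤ 266|y − 4| < eps provided |y − 4| < eps/266.
Take delta = min(2, eps/266). Then 0 < |y − 4| < delta gives both |y − 4| < 2 and |y − 4| < eps/266, so |(-4y^3 + 4y^2 - 2y - 4) + 204| < eps.

delta = min(2, eps/266)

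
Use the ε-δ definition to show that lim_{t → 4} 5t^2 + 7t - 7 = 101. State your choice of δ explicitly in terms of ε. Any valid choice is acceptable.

Suppose ε > 0. We want δ > 0 such that 0 < |t − 4| < δ implies |(5t^2 + 7t - 7) − 101| < ε.
(5t^2 + 7t - 7) − 101 = 5t^2 + 7t - 108 = (t − 4)(5t + 27).
So |(5t^2 + 7t - 7) − 101| = |t − 4|·|5t + 27|.
Require δ ≤ 2. Then |t − 4| < 2 gives |t| < 6, and by the triangle inequality |5t + 27| ≤ 5·6 + 27 = 57.
Hence |(5t^2 + 7t - 7) − 101| ≤ 57|t − 4| < ε provided |t − 4| < ε/57.
Take δ = min(2, ε/57). Then 0 < |t − 4| < δ gives both |t − 4| < 2 and |t − 4| < ε/57, so |(5t^2 + 7t - 7) − 101| < ε.

δ = min(2, ε/57)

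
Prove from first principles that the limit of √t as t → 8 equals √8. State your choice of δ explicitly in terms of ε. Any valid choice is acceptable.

δ = min(8, √8·ε)

Let ε > 0 be given. We want δ > 0 such that 0 < |t − 8| < δ implies |√t − √8| < ε.
Multiplying by the conjugate, |√t − √8| = |t − 8|/(√t + √8).
Restrict δ ≤ 8 so that |t − 8| < 8 forces t > 0, and then √t + √8 > √8.
Hence |√t − √8| < |t − 8|/√8, which is < ε once |t − 8| < √8·ε.
Take δ = min(8, √8·ε). If 0 < |t − 8| < δ then t > 0 and |√t − √8| < |t − 8|/√8 < ε.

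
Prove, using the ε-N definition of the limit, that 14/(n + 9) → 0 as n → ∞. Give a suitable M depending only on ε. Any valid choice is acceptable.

M = 14/ε

Fix ε > 0. For n ≥ 1, |14/(n + 9) − 0| = 14/(n + 9) ≤ 14/n.
We need 14/n < ε, i.e. n > 14/ε.
Take M = 14/ε. If n > M then |14/(n + 9)| ≤ 14/n < ε.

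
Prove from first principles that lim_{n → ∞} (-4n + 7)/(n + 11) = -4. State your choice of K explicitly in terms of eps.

Fix eps > 0. For n ≥ 1, |(-4n + 7)/(n + 11) + 4| = |51|/((n + 11)) = 51/((n + 11)).
Since n + 11 ≥ n for n ≥ 1, this is ≤ 51/(n) = 51/n.
So |(-4n + 7)/(n + 11) + 4| < eps whenever n > 51/eps.
Take K = 51/eps. If n > K then |(-4n + 7)/(n + 11) + 4| ≤ 51/n < eps.

K = 51/eps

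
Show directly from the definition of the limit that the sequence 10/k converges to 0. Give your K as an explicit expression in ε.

K = 10/ε

Fix ε > 0. For k ≥ 1, |10/k − 0| = 10/(k) ≤ 10/k.
We need 10/k < ε, i.e. k > 10/ε.
Take K = 10/ε. If k > K then |10/k| ≤ 10/k < ε.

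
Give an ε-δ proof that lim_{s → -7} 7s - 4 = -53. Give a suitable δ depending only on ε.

Suppose ε > 0. We need δ > 0 so that 0 < |s + 7| < δ implies |(7s - 4) + 53| < ε.
Since (7s - 4) + 53 = 7(s + 7), we have |(7s - 4) + 53| = 7|s + 7|.
So 7|s + 7| < ε exactly when |s + 7| < ε/7.
Take δ = ε/7. If 0 < |s + 7| < δ then |(7s - 4) + 53| = 7|s + 7| < 7·(ε/7) = ε.

δ = ε/7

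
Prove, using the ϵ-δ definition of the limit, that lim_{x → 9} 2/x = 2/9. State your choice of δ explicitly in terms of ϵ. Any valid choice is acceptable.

Let ϵ > 0. We seek δ > 0 such that 0 < |x − 9| < δ implies |2/x − (2/9)| < ϵ.
|2/x − (2/9)| = 2·|9 − x|/(9·|x|) = 2|x − 9|/(9|x|).
Restrict δ ≤ 9/2. Then |x − 9| < 9/2 gives |x| > 9/2, so 9|x| > 81/2.
Then |2/x − (2/9)| < 2|x − 9|/(81/2), which is < ϵ when |x − 9| < (81/4)ϵ.
Take δ = min(9/2, (81/4)ϵ). Then 0 < |x − 9| < δ gives both |x − 9| < 9/2 and |x − 9| < (81/4)ϵ, so |2/x − (2/9)| < ϵ.

δ = min(9/2, (81/4)ϵ)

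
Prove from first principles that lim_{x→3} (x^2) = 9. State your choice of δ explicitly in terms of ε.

Suppose ε > 0. We seek δ > 0 with 0 < |x − 3| < δ ⇒ |x^2 − 9| < ε.
Factor: x^2 − 9 = (x − 3)(x + 3), so |x^2 − 9| = |x − 3|·|x + 3|.
Impose δ ≤ 2 so that |x| < 5; then |x + 3| ≤ 8.
Hence |x^2 − 9| ≤ 8|x − 3|, which is < ε once |x − 3| < ε/8.
Take δ = min(2, ε/8). If 0 < |x − 3| < δ then both bounds hold and |x^2 − 9| ≤ 8|x − 3| < 8·(ε/8) = ε.

δ = min(2, ε/8)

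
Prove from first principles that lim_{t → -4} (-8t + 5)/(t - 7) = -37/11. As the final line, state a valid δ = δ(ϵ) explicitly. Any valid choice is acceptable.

δ = min(11/2, (121/102)ϵ)

Suppose ϵ > 0. We want δ > 0 with 0 < |t + 4| < δ ⇒ |(-8t + 5)/(t - 7) + 37/11| < ϵ.
Combining over a common denominator, (-8t + 5)/(t - 7) + 37/11 = [(-8t + 5)·(-11) − 37·(t - 7)] / [(-11)·(t - 7)] = 51(t + 4) / ((-11)(t - 7)).
So |(-8t + 5)/(t - 7) + 37/11| = 51|t + 4| / (11·|t − 7|).
Require δ ≤ 11/2, so |t − 7| ≥ |-11| − |t + 4| > 11 − 11/2 = 11/2.
Hence |(-8t + 5)/(t - 7) + 37/11| < 51|t + 4|/(11·(11/2)) = (102/121)|t + 4|, which is < ϵ once |t + 4| < (121/102)ϵ.
Take δ = min(11/2, (121/102)ϵ). Then 0 < |t + 4| < δ forces both bounds, so |(-8t + 5)/(t - 7) + 37/11| < ϵ.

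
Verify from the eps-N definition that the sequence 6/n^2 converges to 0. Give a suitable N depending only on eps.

Suppose eps > 0. For n ≥ 1, |6/n^2 − 0| = 6/n^2.
6/n^2 < eps ⇔ n^2 > 6/eps ⇔ n > (6/eps)^{1/2}.
Take N = (6/eps)^{1/2}. Then n > N implies 6/n^2 < eps.

N = (6/eps)^{1/2}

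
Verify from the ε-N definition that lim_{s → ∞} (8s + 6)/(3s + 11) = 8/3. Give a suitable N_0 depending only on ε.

Fix ε > 0. We seek N_0 > 0 such that s > N_0 implies |(8s + 6)/(3s + 11) − (8/3)| < ε.
(8s + 6)/(3s + 11) − (8/3) = (3(8s + 6) − 8(3s + 11)) / (3(3s + 11)) = -70/(3(3s + 11)).
For s > 0 we have 3s + 11 > 3s, so |(8s + 6)/(3s + 11) − (8/3)| = 70/(3(3s + 11)) < 70/(3·3s) = (70/9)/s.
Thus |(8s + 6)/(3s + 11) − (8/3)| < ε whenever s > (70/9)/ε.
Take N_0 = (70/9)/ε. If s > N_0 then |(8s + 6)/(3s + 11) − (8/3)| < (70/9)/s < ε.

N_0 = (70/9)/ε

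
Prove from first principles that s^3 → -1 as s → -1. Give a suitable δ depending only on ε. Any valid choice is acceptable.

Fix ε > 0. We seek δ > 0 with 0 < |s + 1| < δ ⇒ |s^3 + 1| < ε.
Factor: s^3 + 1 = (s + 1)(s^2 - s + 1), so |s^3 + 1| = |s + 1|·|s^2 - s + 1|.
Impose δ ≤ 1 so that |s| < 2; then |s^2 - s + 1| ≤ 7.
Hence |s^3 + 1| ≤ 7|s + 1|, which is < ε once |s + 1| < ε/7.
Take δ = min(1, ε/7). If 0 < |s + 1| < δ then both bounds hold and |s^3 + 1| ≤ 7|s + 1| < 7·(ε/7) = ε.

δ = min(1, ε/7)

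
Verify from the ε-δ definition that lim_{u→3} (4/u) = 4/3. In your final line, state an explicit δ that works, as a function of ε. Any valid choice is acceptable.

δ = min(3/2, (9/8)ε)

Suppose ε > 0. We seek δ > 0 such that 0 < |u − 3| < δ implies |4/u − (4/3)| < ε.
|4/u − (4/3)| = 4·|3 − u|/(3·|u|) = 4|u − 3|/(3|u|).
Require δ ≤ 3/2 so that |u| > 3 − 3/2 = 3/2, hence 3|u| > 9/2.
Then |4/u − (4/3)| < 4|u − 3|/(9/2), which is < ε when |u − 3| < (9/8)ε.
Take δ = min(3/2, (9/8)ε). Then 0 < |u − 3| < δ gives both |u − 3| < 3/2 and |u − 3| < (9/8)ε, so |4/u − (4/3)| < ε.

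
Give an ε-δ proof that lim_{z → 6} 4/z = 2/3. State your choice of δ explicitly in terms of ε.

δ = min(3, (9/2)ε)

Fix ε > 0. We seek δ > 0 such that 0 < |z − 6| < δ implies |4/z − (2/3)| < ε.
|4/z − (2/3)| = 4·|6 − z|/(6·|z|) = 4|z − 6|/(6|z|).
Require δ ≤ 3 so that |z| > 6 − 3 = 3, hence 6|z| > 18.
Then |4/z − (2/3)| < 4|z − 6|/18, which is < ε when |z − 6| < (9/2)ε.
Take δ = min(3, (9/2)ε). Then 0 < |z − 6| < δ gives both |z − 6| < 3 and |z − 6| < (9/2)ε, so |4/z − (2/3)| < ε.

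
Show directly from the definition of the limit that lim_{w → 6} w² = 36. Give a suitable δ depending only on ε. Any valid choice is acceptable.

Suppose ε > 0. We seek δ > 0 with 0 < |w − 6| < δ ⇒ |w² − 36| < ε.
Factor: w² − 36 = (w − 6)(w + 6), so |w² − 36| = |w − 6|·|w + 6|.
Restrict δ ≤ 1. Then |w − 6| < 1 gives |w| < 7, so by the triangle inequality |w + 6| ≤ 7 + 6 = 13.
Hence |w² − 36| ≤ 13|w − 6|, which is < ε once |w − 6| < ε/13.
Take δ = min(1, ε/13). If 0 < |w − 6| < δ then both bounds hold and |w² − 36| ≤ 13|w − 6| < 13·(ε/13) = ε.

δ = min(1, ε/13)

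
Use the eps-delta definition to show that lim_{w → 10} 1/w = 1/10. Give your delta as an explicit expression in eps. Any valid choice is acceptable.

delta = min(5, 50eps)

Fix eps > 0. We seek delta > 0 such that 0 < |w − 10| < delta implies |1/w − (1/10)| < eps.
|1/w − (1/10)| = |10 − w|/(10·|w|) = |w − 10|/(10|w|).
Require delta ≤ 5 so that |w| > 10 − 5 = 5, hence 10|w| > 50.
Then |1/w − (1/10)| < |w − 10|/50, which is < eps when |w − 10| < 50eps.
Take delta = min(5, 50eps). Then 0 < |w − 10| < delta gives both |w − 10| < 5 and |w − 10| < 50eps, so |1/w − (1/10)| < eps.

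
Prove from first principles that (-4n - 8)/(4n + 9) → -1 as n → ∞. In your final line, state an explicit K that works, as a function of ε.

Suppose ε > 0. For n ≥ 1, |(-4n - 8)/(4n + 9) + 1| = |4|/(4(4n + 9)) = 4/(4(4n + 9)).
Since 4n + 9 ≥ 4n for n ≥ 1, this is ≤ 4/(4·4n) = (1/4)/n.
So |(-4n - 8)/(4n + 9) + 1| < ε whenever n > (1/4)/ε.
Take K = (1/4)/ε. If n > K then |(-4n - 8)/(4n + 9) + 1| ≤ (1/4)/n < ε.

K = (1/4)/ε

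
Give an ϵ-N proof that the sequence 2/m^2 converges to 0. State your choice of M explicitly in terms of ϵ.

M = (2/ϵ)^{1/2}

Let ϵ > 0 be given. For m ≥ 1, |2/m^2 − 0| = 2/m^2.
2/m^2 < ϵ ⇔ m^2 > 2/ϵ ⇔ m > (2/ϵ)^{1/2}.
Take M = (2/ϵ)^{1/2}. Then m > M implies 2/m^2 < ϵ.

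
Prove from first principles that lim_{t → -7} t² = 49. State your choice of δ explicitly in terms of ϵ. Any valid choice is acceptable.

δ = min(1, ϵ/15)

Fix ϵ > 0. We seek δ > 0 with 0 < |t + 7| < δ ⇒ |t² − 49| < ϵ.
Factor: t² − 49 = (t + 7)(t - 7), so |t² − 49| = |t + 7|·|t - 7|.
Restrict δ ≤ 1. Then |t + 7| < 1 gives |t| < 8, so by the triangle inequality |t - 7| ≤ 8 + 7 = 15.
Hence |t² − 49| ≤ 15|t + 7|, which is < ϵ once |t + 7| < ϵ/15.
Take δ = min(1, ϵ/15). If 0 < |t + 7| < δ then both bounds hold and |t² − 49| ≤ 15|t + 7| < 15·(ϵ/15) = ϵ.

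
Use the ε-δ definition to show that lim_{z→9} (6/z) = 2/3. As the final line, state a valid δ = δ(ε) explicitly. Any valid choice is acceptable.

δ = min(9/2, (27/4)ε)

Let ε > 0. We seek δ > 0 such that 0 < |z − 9| < δ implies |6/z − (2/3)| < ε.
|6/z − (2/3)| = 6·|9 − z|/(9·|z|) = 6|z − 9|/(9|z|).
Require δ ≤ 9/2 so that |z| > 9 − 9/2 = 9/2, hence 9|z| > 81/2.
Then |6/z − (2/3)| < 6|z − 9|/(81/2), which is < ε when |z − 9| < (27/4)ε.
Take δ = min(9/2, (27/4)ε). Then 0 < |z − 9| < δ gives both |z − 9| < 9/2 and |z − 9| < (27/4)ε, so |6/z − (2/3)| < ε.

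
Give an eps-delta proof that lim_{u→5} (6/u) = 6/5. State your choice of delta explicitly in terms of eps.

delta = min(5/2, (25/12)eps)

Fix eps > 0. We seek delta > 0 such that 0 < |u − 5| < delta implies |6/u − (6/5)| < eps.
|6/u − (6/5)| = 6·|5 − u|/(5·|u|) = 6|u − 5|/(5|u|).
Restrict delta ≤ 5/2. Then |u − 5| < 5/2 gives |u| > 5/2, so 5|u| > 25/2.
Then |6/u − (6/5)| < 6|u − 5|/(25/2), which is < eps when |u − 5| < (25/12)eps.
Take delta = min(5/2, (25/12)eps). Then 0 < |u − 5| < delta gives both |u − 5| < 5/2 and |u − 5| < (25/12)eps, so |6/u − (6/5)| < eps.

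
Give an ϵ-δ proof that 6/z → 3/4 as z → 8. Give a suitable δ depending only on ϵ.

δ = min(4, (16/3)ϵ)

Let ϵ > 0 be given. We seek δ > 0 such that 0 < |z − 8| < δ implies |6/z − (3/4)| < ϵ.
|6/z − (3/4)| = 6·|8 − z|/(8·|z|) = 6|z − 8|/(8|z|).
Restrict δ ≤ 4. Then |z − 8| < 4 gives |z| > 4, so 8|z| > 32.
Then |6/z − (3/4)| < 6|z − 8|/32, which is < ϵ when |z − 8| < (16/3)ϵ.
Take δ = min(4, (16/3)ϵ). Then 0 < |z − 8| < δ gives both |z − 8| < 4 and |z − 8| < (16/3)ϵ, so |6/z − (3/4)| < ϵ.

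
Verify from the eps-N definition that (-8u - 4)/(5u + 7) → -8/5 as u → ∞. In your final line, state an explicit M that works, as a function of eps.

M = (36/25)/eps

Suppose eps > 0. We seek M > 0 such that u > M implies |(-8u - 4)/(5u + 7) + 8/5| < eps.
(-8u - 4)/(5u + 7) + 8/5 = (5(-8u - 4) − (-8)(5u + 7)) / (5(5u + 7)) = 36/(5(5u + 7)).
For u > 0 we have 5u + 7 > 5u, so |(-8u - 4)/(5u + 7) + 8/5| = 36/(5(5u + 7)) < 36/(5·5u) = (36/25)/u.
Thus |(-8u - 4)/(5u + 7) + 8/5| < eps whenever u > (36/25)/eps.
Take M = (36/25)/eps. If u > M then |(-8u - 4)/(5u + 7) + 8/5| < (36/25)/u < eps.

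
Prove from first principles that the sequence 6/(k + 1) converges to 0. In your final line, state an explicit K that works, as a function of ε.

Let ε > 0. For k ≥ 1, |6/(k + 1) − 0| = 6/(k + 1) ≤ 6/k.
We need 6/k < ε, i.e. k > 6/ε.
Take K = 6/ε. If k > K then |6/(k + 1)| ≤ 6/k < ε.

K = 6/ε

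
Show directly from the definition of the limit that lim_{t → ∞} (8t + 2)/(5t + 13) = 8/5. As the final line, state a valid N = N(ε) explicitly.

Let ε > 0. We seek N > 0 such that t > N implies |(8t + 2)/(5t + 13) − (8/5)| < ε.
(8t + 2)/(5t + 13) − (8/5) = (5(8t + 2) − 8(5t + 13)) / (5(5t + 13)) = -94/(5(5t + 13)).
For t > 0 we have 5t + 13 > 5t, so |(8t + 2)/(5t + 13) − (8/5)| = 94/(5(5t + 13)) < 94/(5·5t) = (94/25)/t.
Thus |(8t + 2)/(5t + 13) − (8/5)| < ε whenever t > (94/25)/ε.
Take N = (94/25)/ε. If t > N then |(8t + 2)/(5t + 13) − (8/5)| < (94/25)/t < ε.

N = (94/25)/ε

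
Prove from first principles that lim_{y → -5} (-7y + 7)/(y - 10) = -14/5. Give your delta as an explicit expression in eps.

Suppose eps > 0. We want delta > 0 with 0 < |y + 5| < delta ⇒ |(-7y + 7)/(y - 10) + 14/5| < eps.
Combining over a common denominator, (-7y + 7)/(y - 10) + 14/5 = [(-7y + 7)·(-15) − 42·(y - 10)] / [(-15)·(y - 10)] = 63(y + 5) / ((-15)(y - 10)).
So |(-7y + 7)/(y - 10) + 14/5| = 63|y + 5| / (15·|y − 10|).
Require delta ≤ 15/2, so |y − 10| ≥ |-15| − |y + 5| > 15 − 15/2 = 15/2.
Hence |(-7y + 7)/(y - 10) + 14/5| < 63|y + 5|/(15·(15/2)) = (14/25)|y + 5|, which is < eps once |y + 5| < (25/14)eps.
Take delta = min(15/2, (25/14)eps). Then 0 < |y + 5| < delta forces both bounds, so |(-7y + 7)/(y - 10) + 14/5| < eps.

delta = min(15/2, (25/14)eps)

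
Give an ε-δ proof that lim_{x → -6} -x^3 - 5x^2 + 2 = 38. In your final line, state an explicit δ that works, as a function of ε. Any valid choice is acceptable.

Fix ε > 0. We want δ > 0 such that 0 < |x + 6| < δ implies |(-x^3 - 5x^2 + 2) − 38| < ε.
(-x^3 - 5x^2 + 2) − 38 = -x^3 - 5x^2 - 36 = (x + 6)(-x^2 + x - 6).
So |(-x^3 - 5x^2 + 2) − 38| = |x + 6|·|-x^2 + x - 6|.
Assume first that |x + 6| < 1, so |x| < 7. Then |-x^2 + x - 6| ≤ 7^2 + 7 + 6 = 62.
Hence |(-x^3 - 5x^2 + 2) − 38| ≤ 62|x + 6| < ε provided |x + 6| < ε/62.
Take δ = min(1, ε/62). Then 0 < |x + 6| < δ gives both |x + 6| < 1 and |x + 6| < ε/62, so |(-x^3 - 5x^2 + 2) − 38| < ε.

δ = min(1, ε/62)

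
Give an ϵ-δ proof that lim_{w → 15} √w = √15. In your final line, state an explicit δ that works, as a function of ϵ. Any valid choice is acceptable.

Let ϵ > 0 be given. We want δ > 0 such that 0 < |w − 15| < δ implies |√w − √15| < ϵ.
Multiplying by the conjugate, |√w − √15| = |w − 15|/(√w + √15).
Restrict δ ≤ 15 so that |w − 15| < 15 forces w > 0, and then √w + √15 > √15.
Hence |√w − √15| < |w − 15|/√15, which is < ϵ once |w − 15| < √15·ϵ.
Take δ = min(15, √15·ϵ). If 0 < |w − 15| < δ then w > 0 and |√w − √15| < |w − 15|/√15 < ϵ.

δ = min(15, √15·ϵ)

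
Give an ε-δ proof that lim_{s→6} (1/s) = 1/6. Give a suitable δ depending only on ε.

δ = min(3, 18ε)

Fix ε > 0. We seek δ > 0 such that 0 < |s − 6| < δ implies |1/s − (1/6)| < ε.
|1/s − (1/6)| = |6 − s|/(6·|s|) = |s − 6|/(6|s|).
Restrict δ ≤ 3. Then |s − 6| < 3 gives |s| > 3, so 6|s| > 18.
Then |1/s − (1/6)| < |s − 6|/18, which is < ε when |s − 6| < 18ε.
Take δ = min(3, 18ε). Then 0 < |s − 6| < δ gives both |s − 6| < 3 and |s − 6| < 18ε, so |1/s − (1/6)| < ε.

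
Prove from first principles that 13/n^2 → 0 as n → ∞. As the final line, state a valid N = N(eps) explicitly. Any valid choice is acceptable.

N = (13/eps)^{1/2}

Let eps > 0. For n ≥ 1, |13/n^2 − 0| = 13/n^2.
13/n^2 < eps ⇔ n^2 > 13/eps ⇔ n > (13/eps)^{1/2}.
Take N = (13/eps)^{1/2}. Then n > N implies 13/n^2 < eps.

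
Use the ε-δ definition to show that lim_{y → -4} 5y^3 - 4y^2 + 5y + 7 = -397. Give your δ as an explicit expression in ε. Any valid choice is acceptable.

δ = min(1, ε/346)

Suppose ε > 0. We want δ > 0 such that 0 < |y + 4| < δ implies |(5y^3 - 4y^2 + 5y + 7) + 397| < ε.
(5y^3 - 4y^2 + 5y + 7) + 397 = 5y^3 - 4y^2 + 5y + 404 = (y + 4)(5y^2 - 24y + 101).
So |(5y^3 - 4y^2 + 5y + 7) + 397| = |y + 4|·|5y^2 - 24y + 101|.
Assume first that |y + 4| < 1, so |y| < 5. Then |5y^2 - 24y + 101| ≤ 5·5^2 + 24·5 + 101 = 346.
Hence |(5y^3 - 4y^2 + 5y + 7) + 397| ≤ 346|y + 4| < ε provided |y + 4| < ε/346.
Take δ = min(1, ε/346). Then 0 < |y + 4| < δ gives both |y + 4| < 1 and |y + 4| < ε/346, so |(5y^3 - 4y^2 + 5y + 7) + 397| < ε.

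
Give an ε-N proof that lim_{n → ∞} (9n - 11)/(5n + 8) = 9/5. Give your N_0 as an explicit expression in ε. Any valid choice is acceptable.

Let ε > 0 be given. For n ≥ 1, |(9n - 11)/(5n + 8) − (9/5)| = |-127|/(5(5n + 8)) = 127/(5(5n + 8)).
Since 5n + 8 ≥ 5n for n ≥ 1, this is ≤ 127/(5·5n) = (127/25)/n.
So |(9n - 11)/(5n + 8) − (9/5)| < ε whenever n > (127/25)/ε.
Take N_0 = (127/25)/ε. If n > N_0 then |(9n - 11)/(5n + 8) − (9/5)| ≤ (127/25)/n < ε.

N_0 = (127/25)/ε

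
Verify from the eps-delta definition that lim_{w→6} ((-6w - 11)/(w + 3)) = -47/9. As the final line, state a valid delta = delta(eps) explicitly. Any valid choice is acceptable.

delta = min(9/2, (81/14)eps)

Let eps > 0 be given. We want delta > 0 with 0 < |w − 6| < delta ⇒ |(-6w - 11)/(w + 3) + 47/9| < eps.
Combining over a common denominator, (-6w - 11)/(w + 3) + 47/9 = [(-6w - 11)·9 − (-47)·(w + 3)] / [9·(w + 3)] = -7(w − 6) / (9(w + 3)).
So |(-6w - 11)/(w + 3) + 47/9| = 7|w − 6| / (9·|w + 3|).
Require delta ≤ 9/2, so |w + 3| ≥ |9| − |w − 6| > 9 − 9/2 = 9/2.
Hence |(-6w - 11)/(w + 3) + 47/9| < 7|w − 6|/(9·(9/2)) = (14/81)|w − 6|, which is < eps once |w − 6| < (81/14)eps.
Take delta = min(9/2, (81/14)eps). Then 0 < |w − 6| < delta forces both bounds, so |(-6w - 11)/(w + 3) + 47/9| < eps.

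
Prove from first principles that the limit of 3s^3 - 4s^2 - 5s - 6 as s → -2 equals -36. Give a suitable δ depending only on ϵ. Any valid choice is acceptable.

Fix ϵ > 0. We want δ > 0 such that 0 < |s + 2| < δ implies |(3s^3 - 4s^2 - 5s - 6) + 36| < ϵ.
(3s^3 - 4s^2 - 5s - 6) + 36 = 3s^3 - 4s^2 - 5s + 30 = (s + 2)(3s^2 - 10s + 15).
So |(3s^3 - 4s^2 - 5s - 6) + 36| = |s + 2|·|3s^2 - 10s + 15|.
Assume first that |s + 2| < 1, so |s| < 3. Then |3s^2 - 10s + 15| ≤ 3·3^2 + 10·3 + 15 = 72.
Hence |(3s^3 - 4s^2 - 5s - 6) + 36| ≤ 72|s + 2| < ϵ provided |s + 2| < ϵ/72.
Take δ = min(1, ϵ/72). Then 0 < |s + 2| < δ gives both |s + 2| < 1 and |s + 2| < ϵ/72, so |(3s^3 - 4s^2 - 5s - 6) + 36| < ϵ.

δ = min(1, ϵ/72)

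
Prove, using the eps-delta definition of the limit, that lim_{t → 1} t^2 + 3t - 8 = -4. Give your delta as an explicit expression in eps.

delta = min(1, eps/6)

Suppose eps > 0. We want delta > 0 such that 0 < |t − 1| < delta implies |(t^2 + 3t - 8) + 4| < eps.
(t^2 + 3t - 8) + 4 = t^2 + 3t - 4 = (t − 1)(t + 4).
So |(t^2 + 3t - 8) + 4| = |t − 1|·|t + 4|.
Assume first that |t − 1| < 1, so |t| < 2. Then |t + 4| ≤ 2 + 4 = 6.
Hence |(t^2 + 3t - 8) + 4| ≤ 6|t − 1| < eps provided |t − 1| < eps/6.
Take delta = min(1, eps/6). Then 0 < |t − 1| < delta gives both |t − 1| < 1 and |t − 1| < eps/6, so |(t^2 + 3t - 8) + 4| < eps.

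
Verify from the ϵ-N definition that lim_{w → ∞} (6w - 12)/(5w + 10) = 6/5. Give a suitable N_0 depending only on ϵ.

Let ϵ > 0. We seek N_0 > 0 such that w > N_0 implies |(6w - 12)/(5w + 10) − (6/5)| < ϵ.
(6w - 12)/(5w + 10) − (6/5) = (5(6w - 12) − 6(5w + 10)) / (5(5w + 10)) = -120/(5(5w + 10)).
For w > 0 we have 5w + 10 > 5w, so |(6w - 12)/(5w + 10) − (6/5)| = 120/(5(5w + 10)) < 120/(5·5w) = (24/5)/w.
Thus |(6w - 12)/(5w + 10) − (6/5)| < ϵ whenever w > (24/5)/ϵ.
Take N_0 = (24/5)/ϵ. If w > N_0 then |(6w - 12)/(5w + 10) − (6/5)| < (24/5)/w < ϵ.

N_0 = (24/5)/ϵ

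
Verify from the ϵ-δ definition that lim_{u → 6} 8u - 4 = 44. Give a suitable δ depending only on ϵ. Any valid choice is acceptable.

δ = ϵ/8

Let ϵ > 0 be given. We need δ > 0 so that 0 < |u − 6| < δ implies |(8u - 4) − 44| < ϵ.
|(8u - 4) − 44| = |8u - 48| = 8|u − 6|.
Thus it suffices that |u − 6| < ϵ/8.
Choosing δ = ϵ/8 gives |(8u - 4) − 44| = 8|u − 6| < ϵ whenever |u − 6| < δ.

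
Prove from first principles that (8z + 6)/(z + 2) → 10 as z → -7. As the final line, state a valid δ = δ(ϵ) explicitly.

Suppose ϵ > 0. We want δ > 0 with 0 < |z + 7| < δ ⇒ |(8z + 6)/(z + 2) − 10| < ϵ.
Combining over a common denominator, (8z + 6)/(z + 2) − 10 = [(8z + 6)·(-5) − (-50)·(z + 2)] / [(-5)·(z + 2)] = 10(z + 7) / ((-5)(z + 2)).
So |(8z + 6)/(z + 2) − 10| = 10|z + 7| / (5·|z + 2|).
Restrict δ ≤ 5/2. Then |z + 7| < 5/2 gives |z + 2| = |(z + 7) + (-5)| ≥ 5 − 5/2 = 5/2.
Hence |(8z + 6)/(z + 2) − 10| < 10|z + 7|/(5·(5/2)) = (4/5)|z + 7|, which is < ϵ once |z + 7| < (5/4)ϵ.
Take δ = min(5/2, (5/4)ϵ). Then 0 < |z + 7| < δ forces both bounds, so |(8z + 6)/(z + 2) − 10| < ϵ.

δ = min(5/2, (5/4)ϵ)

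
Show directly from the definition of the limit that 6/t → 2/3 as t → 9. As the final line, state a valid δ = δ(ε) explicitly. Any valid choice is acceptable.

Fix ε > 0. We seek δ > 0 such that 0 < |t − 9| < δ implies |6/t − (2/3)| < ε.
|6/t − (2/3)| = 6·|9 − t|/(9·|t|) = 6|t − 9|/(9|t|).
Require δ ≤ 9/2 so that |t| > 9 − 9/2 = 9/2, hence 9|t| > 81/2.
Then |6/t − (2/3)| < 6|t − 9|/(81/2), which is < ε when |t − 9| < (27/4)ε.
Take δ = min(9/2, (27/4)ε). Then 0 < |t − 9| < δ gives both |t − 9| < 9/2 and |t − 9| < (27/4)ε, so |6/t − (2/3)| < ε.

δ = min(9/2, (27/4)ε)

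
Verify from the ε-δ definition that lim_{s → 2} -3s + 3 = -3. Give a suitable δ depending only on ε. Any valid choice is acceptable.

Fix ε > 0. We need δ > 0 so that 0 < |s − 2| < δ implies |(-3s + 3) + 3| < ε.
|(-3s + 3) + 3| = |-3s + 6| = 3|s − 2|.
So 3|s − 2| < ε exactly when |s − 2| < ε/3.
Choosing δ = ε/3 gives |(-3s + 3) + 3| = 3|s − 2| < ε whenever |s − 2| < δ.

δ = ε/3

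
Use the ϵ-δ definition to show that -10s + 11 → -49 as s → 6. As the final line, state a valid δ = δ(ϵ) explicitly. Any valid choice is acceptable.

Suppose ϵ > 0. We need δ > 0 so that 0 < |s − 6| < δ implies |(-10s + 11) + 49| < ϵ.
Since (-10s + 11) + 49 = -10(s − 6), we have |(-10s + 11) + 49| = 10|s − 6|.
So 10|s − 6| < ϵ exactly when |s − 6| < ϵ/10.
Choosing δ = ϵ/10 gives |(-10s + 11) + 49| = 10|s − 6| < ϵ whenever |s − 6| < δ.

δ = ϵ/10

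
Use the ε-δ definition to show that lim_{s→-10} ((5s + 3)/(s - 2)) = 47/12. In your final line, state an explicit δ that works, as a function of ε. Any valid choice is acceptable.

Fix ε > 0. We want δ > 0 with 0 < |s + 10| < δ ⇒ |(5s + 3)/(s - 2) − (47/12)| < ε.
Combining over a common denominator, (5s + 3)/(s - 2) − (47/12) = [(5s + 3)·(-12) − (-47)·(s - 2)] / [(-12)·(s - 2)] = -13(s + 10) / ((-12)(s - 2)).
So |(5s + 3)/(s - 2) − (47/12)| = 13|s + 10| / (12·|s − 2|).
Restrict δ ≤ 6. Then |s + 10| < 6 gives |s − 2| = |(s + 10) + (-12)| ≥ 12 − 6 = 6.
Hence |(5s + 3)/(s - 2) − (47/12)| < 13|s + 10|/(12·6) = (13/72)|s + 10|, which is < ε once |s + 10| < (72/13)ε.
Take δ = min(6, (72/13)ε). Then 0 < |s + 10| < δ forces both bounds, so |(5s + 3)/(s - 2) − (47/12)| < ε.

δ = min(6, (72/13)ε)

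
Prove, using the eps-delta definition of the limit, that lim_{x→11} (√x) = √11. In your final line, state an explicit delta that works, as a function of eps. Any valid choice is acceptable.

Fix eps > 0. We want delta > 0 such that 0 < |x − 11| < delta implies |√x − √11| < eps.
Rationalise: √x − √11 = (x − 11)/(√x + √11), so |√x − √11| = |x − 11|/(√x + √11).
Restrict delta ≤ 11 so that |x − 11| < 11 forces x > 0, and then √x + √11 > √11.
Hence |√x − √11| < |x − 11|/√11, which is < eps once |x − 11| < √11·eps.
Take delta = min(11, √11·eps). If 0 < |x − 11| < delta then x > 0 and |√x − √11| < |x − 11|/√11 < eps.

delta = min(11, √11·eps)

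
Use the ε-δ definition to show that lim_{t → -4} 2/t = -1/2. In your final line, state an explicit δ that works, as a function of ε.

δ = min(2, 4ε)

Fix ε > 0. We seek δ > 0 such that 0 < |t + 4| < δ implies |2/t + 1/2| < ε.
|2/t + 1/2| = 2·|-4 − t|/(4·|t|) = 2|t + 4|/(4|t|).
Require δ ≤ 2 so that |t| > 4 − 2 = 2, hence 4|t| > 8.
Then |2/t + 1/2| < 2|t + 4|/8, which is < ε when |t + 4| < 4ε.
Take δ = min(2, 4ε). Then 0 < |t + 4| < δ gives both |t + 4| < 2 and |t + 4| < 4ε, so |2/t + 1/2| < ε.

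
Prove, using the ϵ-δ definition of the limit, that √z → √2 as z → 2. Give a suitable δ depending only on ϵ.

Let ϵ > 0 be given. We want δ > 0 such that 0 < |z − 2| < δ implies |√z − √2| < ϵ.
Rationalise: √z − √2 = (z − 2)/(√z + √2), so |√z − √2| = |z − 2|/(√z + √2).
Restrict δ ≤ 2 so that |z − 2| < 2 forces z > 0, and then √z + √2 > √2.
Hence |√z − √2| < |z − 2|/√2, which is < ϵ once |z − 2| < √2·ϵ.
Take δ = min(2, √2·ϵ). If 0 < |z − 2| < δ then z > 0 and |√z − √2| < |z − 2|/√2 < ϵ.

δ = min(2, √2·ϵ)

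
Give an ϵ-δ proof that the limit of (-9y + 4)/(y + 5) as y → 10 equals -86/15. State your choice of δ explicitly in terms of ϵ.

Suppose ϵ > 0. We want δ > 0 with 0 < |y − 10| < δ ⇒ |(-9y + 4)/(y + 5) + 86/15| < ϵ.
Combining over a common denominator, (-9y + 4)/(y + 5) + 86/15 = [(-9y + 4)·15 − (-86)·(y + 5)] / [15·(y + 5)] = -49(y − 10) / (15(y + 5)).
So |(-9y + 4)/(y + 5) + 86/15| = 49|y − 10| / (15·|y + 5|).
Restrict δ ≤ 15/2. Then |y − 10| < 15/2 gives |y + 5| = |(y − 10) + 15| ≥ 15 − 15/2 = 15/2.
Hence |(-9y + 4)/(y + 5) + 86/15| < 49|y − 10|/(15·(15/2)) = (98/225)|y − 10|, which is < ϵ once |y − 10| < (225/98)ϵ.
Take δ = min(15/2, (225/98)ϵ). Then 0 < |y − 10| < δ forces both bounds, so |(-9y + 4)/(y + 5) + 86/15| < ϵ.

δ = min(15/2, (225/98)ϵ)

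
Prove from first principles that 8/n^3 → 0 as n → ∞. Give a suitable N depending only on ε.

Fix ε > 0. For n ≥ 1, |8/n^3 − 0| = 8/n^3.
8/n^3 < ε ⇔ n^3 > 8/ε ⇔ n > (8/ε)^{1/3}.
Take N = (8/ε)^{1/3}. Then n > N implies 8/n^3 < ε.

N = (8/ε)^{1/3}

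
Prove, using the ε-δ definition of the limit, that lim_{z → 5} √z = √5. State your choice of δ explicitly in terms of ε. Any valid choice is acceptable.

Let ε > 0 be given. We want δ > 0 such that 0 < |z − 5| < δ implies |√z − √5| < ε.
Multiplying by the conjugate, |√z − √5| = |z − 5|/(√z + √5).
Restrict δ ≤ 5 so that |z − 5| < 5 forces z > 0, and then √z + √5 > √5.
Hence |√z − √5| < |z − 5|/√5, which is < ε once |z − 5| < √5·ε.
Take δ = min(5, √5·ε). If 0 < |z − 5| < δ then z > 0 and |√z − √5| < |z − 5|/√5 < ε.

δ = min(5, √5·ε)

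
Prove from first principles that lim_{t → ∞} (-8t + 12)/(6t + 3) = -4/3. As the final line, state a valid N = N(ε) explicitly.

Fix ε > 0. We seek N > 0 such that t > N implies |(-8t + 12)/(6t + 3) + 4/3| < ε.
(-8t + 12)/(6t + 3) + 4/3 = (6(-8t + 12) − (-8)(6t + 3)) / (6(6t + 3)) = 96/(6(6t + 3)).
For t > 0 we have 6t + 3 > 6t, so |(-8t + 12)/(6t + 3) + 4/3| = 96/(6(6t + 3)) < 96/(6·6t) = (8/3)/t.
Thus |(-8t + 12)/(6t + 3) + 4/3| < ε whenever t > (8/3)/ε.
Take N = (8/3)/ε. If t > N then |(-8t + 12)/(6t + 3) + 4/3| < (8/3)/t < ε.

N = (8/3)/ε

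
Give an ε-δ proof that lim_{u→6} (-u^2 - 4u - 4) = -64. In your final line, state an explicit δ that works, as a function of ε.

Let ε > 0 be given. We want δ > 0 such that 0 < |u − 6| < δ implies |(-u^2 - 4u - 4) + 64| < ε.
(-u^2 - 4u - 4) + 64 = -u^2 - 4u + 60 = (u − 6)(-u - 10).
So |(-u^2 - 4u - 4) + 64| = |u − 6|·|-u - 10|.
Require δ ≤ 1. Then |u − 6| < 1 gives |u| < 7, and by the triangle inequality |-u - 10| ≤ 7 + 10 = 17.
Hence |(-u^2 - 4u - 4) + 64| ≤ 17|u − 6| < ε provided |u − 6| < ε/17.
Choosing δ = min(1, ε/17) ensures both conditions, hence |(-u^2 - 4u - 4) + 64| < ε.

δ = min(1, ε/17)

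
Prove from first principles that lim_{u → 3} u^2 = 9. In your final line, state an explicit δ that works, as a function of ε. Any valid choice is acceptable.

δ = min(2, ε/8)

Fix ε > 0. We seek δ > 0 with 0 < |u − 3| < δ ⇒ |u^2 − 9| < ε.
Factor: u^2 − 9 = (u − 3)(u + 3), so |u^2 − 9| = |u − 3|·|u + 3|.
Impose δ ≤ 2 so that |u| < 5; then |u + 3| ≤ 8.
Hence |u^2 − 9| ≤ 8|u − 3|, which is < ε once |u − 3| < ε/8.
Take δ = min(2, ε/8). If 0 < |u − 3| < δ then both bounds hold and |u^2 − 9| ≤ 8|u − 3| < 8·(ε/8) = ε.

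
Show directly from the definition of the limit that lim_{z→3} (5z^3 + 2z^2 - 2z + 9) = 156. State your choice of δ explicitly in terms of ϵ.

Suppose ϵ > 0. We want δ > 0 such that 0 < |z − 3| < δ implies |(5z^3 + 2z^2 - 2z + 9) − 156| < ϵ.
(5z^3 + 2z^2 - 2z + 9) − 156 = 5z^3 + 2z^2 - 2z - 147 = (z − 3)(5z^2 + 17z + 49).
So |(5z^3 + 2z^2 - 2z + 9) − 156| = |z − 3|·|5z^2 + 17z + 49|.
Require δ ≤ 1. Then |z − 3| < 1 gives |z| < 4, and by the triangle inequality |5z^2 + 17z + 49| ≤ 5·4^2 + 17·4 + 49 = 197.
Hence |(5z^3 + 2z^2 - 2z + 9) − 156| ≤ 197|z − 3| < ϵ provided |z − 3| < ϵ/197.
Take δ = min(1, ϵ/197). Then 0 < |z − 3| < δ gives both |z − 3| < 1 and |z − 3| < ϵ/197, so |(5z^3 + 2z^2 - 2z + 9) − 156| < ϵ.

δ = min(1, ϵ/197)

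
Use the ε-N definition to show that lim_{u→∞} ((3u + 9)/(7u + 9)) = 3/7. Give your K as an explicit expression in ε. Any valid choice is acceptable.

K = (36/49)/ε

Suppose ε > 0. We seek K > 0 such that u > K implies |(3u + 9)/(7u + 9) − (3/7)| < ε.
(3u + 9)/(7u + 9) − (3/7) = (7(3u + 9) − 3(7u + 9)) / (7(7u + 9)) = 36/(7(7u + 9)).
For u > 0 we have 7u + 9 > 7u, so |(3u + 9)/(7u + 9) − (3/7)| = 36/(7(7u + 9)) < 36/(7·7u) = (36/49)/u.
Thus |(3u + 9)/(7u + 9) − (3/7)| < ε whenever u > (36/49)/ε.
Take K = (36/49)/ε. If u > K then |(3u + 9)/(7u + 9) − (3/7)| < (36/49)/u < ε.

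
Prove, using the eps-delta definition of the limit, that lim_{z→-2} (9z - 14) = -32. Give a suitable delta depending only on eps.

delta = eps/9

Let eps > 0 be given. We need delta > 0 so that 0 < |z + 2| < delta implies |(9z - 14) + 32| < eps.
Since (9z - 14) + 32 = 9(z + 2), we have |(9z - 14) + 32| = 9|z + 2|.
Thus it suffices that |z + 2| < eps/9.
Choosing delta = eps/9 gives |(9z - 14) + 32| = 9|z + 2| < eps whenever |z + 2| < delta.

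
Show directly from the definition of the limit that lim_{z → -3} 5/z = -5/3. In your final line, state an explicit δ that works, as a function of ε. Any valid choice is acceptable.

Let ε > 0. We seek δ > 0 such that 0 < |z + 3| < δ implies |5/z + 5/3| < ε.
|5/z + 5/3| = 5·|-3 − z|/(3·|z|) = 5|z + 3|/(3|z|).
Require δ ≤ 3/2 so that |z| > 3 − 3/2 = 3/2, hence 3|z| > 9/2.
Then |5/z + 5/3| < 5|z + 3|/(9/2), which is < ε when |z + 3| < (9/10)ε.
Take δ = min(3/2, (9/10)ε). Then 0 < |z + 3| < δ gives both |z + 3| < 3/2 and |z + 3| < (9/10)ε, so |5/z + 5/3| < ε.

δ = min(3/2, (9/10)ε)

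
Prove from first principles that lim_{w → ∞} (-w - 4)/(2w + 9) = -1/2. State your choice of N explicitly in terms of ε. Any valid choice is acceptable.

Let ε > 0 be given. We seek N > 0 such that w > N implies |(-w - 4)/(2w + 9) + 1/2| < ε.
(-w - 4)/(2w + 9) + 1/2 = (2(-w - 4) − (-1)(2w + 9)) / (2(2w + 9)) = 1/(2(2w + 9)).
For w > 0 we have 2w + 9 > 2w, so |(-w - 4)/(2w + 9) + 1/2| = 1/(2(2w + 9)) < 1/(2·2w) = (1/4)/w.
Thus |(-w - 4)/(2w + 9) + 1/2| < ε whenever w > (1/4)/ε.
Take N = (1/4)/ε. If w > N then |(-w - 4)/(2w + 9) + 1/2| < (1/4)/w < ε.

N = (1/4)/ε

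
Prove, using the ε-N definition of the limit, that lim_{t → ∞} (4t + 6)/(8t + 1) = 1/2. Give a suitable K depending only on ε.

Fix ε > 0. We seek K > 0 such that t > K implies |(4t + 6)/(8t + 1) − (1/2)| < ε.
(4t + 6)/(8t + 1) − (1/2) = (8(4t + 6) − 4(8t + 1)) / (8(8t + 1)) = 44/(8(8t + 1)).
For t > 0 we have 8t + 1 > 8t, so |(4t + 6)/(8t + 1) − (1/2)| = 44/(8(8t + 1)) < 44/(8·8t) = (11/16)/t.
Thus |(4t + 6)/(8t + 1) − (1/2)| < ε whenever t > (11/16)/ε.
Take K = (11/16)/ε. If t > K then |(4t + 6)/(8t + 1) − (1/2)| < (11/16)/t < ε.

K = (11/16)/ε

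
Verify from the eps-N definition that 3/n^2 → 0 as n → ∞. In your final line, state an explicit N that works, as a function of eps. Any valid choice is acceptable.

N = (3/eps)^{1/2}

Let eps > 0 be given. For n ≥ 1, |3/n^2 − 0| = 3/n^2.
3/n^2 < eps ⇔ n^2 > 3/eps ⇔ n > (3/eps)^{1/2}.
Take N = (3/eps)^{1/2}. Then n > N implies 3/n^2 < eps.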